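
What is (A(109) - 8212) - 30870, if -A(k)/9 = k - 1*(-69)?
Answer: -40684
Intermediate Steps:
A(k) = -621 - 9*k (A(k) = -9*(k - 1*(-69)) = -9*(k + 69) = -9*(69 + k) = -621 - 9*k)
(A(109) - 8212) - 30870 = ((-621 - 9*109) - 8212) - 30870 = ((-621 - 981) - 8212) - 30870 = (-1602 - 8212) - 30870 = -9814 - 30870 = -40684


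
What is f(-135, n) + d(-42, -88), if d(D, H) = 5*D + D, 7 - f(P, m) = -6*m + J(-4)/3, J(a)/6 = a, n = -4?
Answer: -261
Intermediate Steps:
J(a) = 6*a
f(P, m) = 15 + 6*m (f(P, m) = 7 - (-6*m + (6*(-4))/3) = 7 - (-6*m - 24*1/3) = 7 - (-6*m - 8) = 7 - (-8 - 6*m) = 7 + (8 + 6*m) = 15 + 6*m)
d(D, H) = 6*D
f(-135, n) + d(-42, -88) = (15 + 6*(-4)) + 6*(-42) = (15 - 24) - 252 = -9 - 252 = -261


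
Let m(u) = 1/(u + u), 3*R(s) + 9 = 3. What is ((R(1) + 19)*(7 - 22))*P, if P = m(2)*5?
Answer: -1275/4 ≈ -318.75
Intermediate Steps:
R(s) = -2 (R(s) = -3 + (1/3)*3 = -3 + 1 = -2)
m(u) = 1/(2*u)
P = 5/4 (P = ((1/2)/2)*5 = ((1/2)*(1/2))*5 = (1/4)*5 = 5/4 ≈ 1.2500)
((R(1) + 19)*(7 - 22))*P = ((-2 + 19)*(7 - 22))*(5/4) = (17*(-15))*(5/4) = -255*5/4 = -1275/4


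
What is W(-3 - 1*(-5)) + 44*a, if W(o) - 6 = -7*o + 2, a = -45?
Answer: -1986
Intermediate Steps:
W(o) = 8 - 7*o (W(o) = 6 + (-7*o + 2) = 6 + (2 - 7*o) = 8 - 7*o)
W(-3 - 1*(-5)) + 44*a = (8 - 7*(-3 - 1*(-5))) + 44*(-45) = (8 - 7*(-3 + 5)) - 1980 = (8 - 7*2) - 1980 = (8 - 14) - 1980 = -6 - 1980 = -1986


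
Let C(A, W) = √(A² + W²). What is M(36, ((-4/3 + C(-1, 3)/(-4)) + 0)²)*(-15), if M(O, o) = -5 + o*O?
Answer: -2445/2 - 360*√10 ≈ -2360.9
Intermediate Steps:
M(O, o) = -5 + O*o
M(36, ((-4/3 + C(-1, 3)/(-4)) + 0)²)*(-15) = (-5 + 36*((-4/3 + √((-1)² + 3²)/(-4)) + 0)²)*(-15) = (-5 + 36*((-4*⅓ + √(1 + 9)*(-¼)) + 0)²)*(-15) = (-5 + 36*((-4/3 + √10*(-¼)) + 0)²)*(-15) = (-5 + 36*((-4/3 - √10/4) + 0)²)*(-15) = (-5 + 36*(-4/3 - √10/4)²)*(-15) = 75 - 540*(-4/3 - √10/4)²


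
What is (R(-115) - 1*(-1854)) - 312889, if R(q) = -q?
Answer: -310920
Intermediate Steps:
(R(-115) - 1*(-1854)) - 312889 = (-1*(-115) - 1*(-1854)) - 312889 = (115 + 1854) - 312889 = 1969 - 312889 = -310920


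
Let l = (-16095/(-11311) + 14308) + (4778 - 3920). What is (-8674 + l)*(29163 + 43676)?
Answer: 5349813826773/11311 ≈ 4.7297e+8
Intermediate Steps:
l = 171558721/11311 (l = (-16095*(-1/11311) + 14308) + 858 = (16095/11311 + 14308) + 858 = 161853883/11311 + 858 = 171558721/11311 ≈ 15167.)
(-8674 + l)*(29163 + 43676) = (-8674 + 171558721/11311)*(29163 + 43676) = (73447107/11311)*72839 = 5349813826773/11311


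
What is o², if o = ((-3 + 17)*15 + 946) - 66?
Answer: 1188100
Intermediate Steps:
o = 1090 (o = (14*15 + 946) - 66 = (210 + 946) - 66 = 1156 - 66 = 1090)
o² = 1090² = 1188100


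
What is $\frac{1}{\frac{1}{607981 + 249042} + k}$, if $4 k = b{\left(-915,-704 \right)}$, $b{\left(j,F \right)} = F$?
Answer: $- \frac{857023}{150836047} \approx -0.0056818$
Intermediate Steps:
$k = -176$ ($k = \frac{1}{4} \left(-704\right) = -176$)
$\frac{1}{\frac{1}{607981 + 249042} + k} = \frac{1}{\frac{1}{607981 + 249042} - 176} = \frac{1}{\frac{1}{857023} - 176} = \frac{1}{- \frac{150836047}{857023}} = - \frac{857023}{150836047}$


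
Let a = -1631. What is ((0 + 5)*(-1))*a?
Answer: 8155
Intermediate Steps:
((0 + 5)*(-1))*a = ((0 + 5)*(-1))*(-1631) = (5*(-1))*(-1631) = -5*(-1631) = 8155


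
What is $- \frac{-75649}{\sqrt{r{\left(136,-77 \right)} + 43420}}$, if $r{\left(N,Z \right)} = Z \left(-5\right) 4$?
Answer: $\frac{75649 \sqrt{2810}}{11240} \approx 356.77$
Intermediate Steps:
$r{\left(N,Z \right)} = - 20 Z$ ($r{\left(N,Z \right)} = - 5 Z 4 = - 20 Z$)
$- \frac{-75649}{\sqrt{r{\left(136,-77 \right)} + 43420}} = - \frac{-75649}{\sqrt{\left(-20\right) \left(-77\right) + 43420}} = - \frac{-75649}{\sqrt{1540 + 43420}} = - \frac{-75649}{\sqrt{44960}} = - \frac{-75649}{4 \sqrt{2810}} = - \left(-75649\right) \frac{\sqrt{2810}}{11240} = - \frac{\left(-75649\right) \sqrt{2810}}{11240} = \frac{75649 \sqrt{2810}}{11240}$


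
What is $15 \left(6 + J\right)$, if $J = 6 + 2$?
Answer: $210$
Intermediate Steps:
$J = 8$
$15 \left(6 + J\right) = 15 \left(6 + 8\right) = 15 \cdot 14 = 210$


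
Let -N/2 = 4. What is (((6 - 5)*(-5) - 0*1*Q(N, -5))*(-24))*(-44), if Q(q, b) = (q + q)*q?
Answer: -5280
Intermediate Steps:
N = -8 (N = -2*4 = -8)
Q(q, b) = 2*q² (Q(q, b) = (2*q)*q = 2*q²)
(((6 - 5)*(-5) - 0*1*Q(N, -5))*(-24))*(-44) = (((6 - 5)*(-5) - 0*1*2*(-8)²)*(-24))*(-44) = ((1*(-5) - 0*2*64)*(-24))*(-44) = ((-5 - 0*128)*(-24))*(-44) = ((-5 - 1*0)*(-24))*(-44) = ((-5 + 0)*(-24))*(-44) = -5*(-24)*(-44) = 120*(-44) = -5280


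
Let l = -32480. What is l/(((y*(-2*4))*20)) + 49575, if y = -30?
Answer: 1487047/30 ≈ 49568.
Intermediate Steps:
l/(((y*(-2*4))*20)) + 49575 = -32480/(-(-60)*4*20) + 49575 = -32480/(-30*(-8)*20) + 49575 = -32480/(240*20) + 49575 = -32480/4800 + 49575 = -32480*1/4800 + 49575 = -203/30 + 49575 = 1487047/30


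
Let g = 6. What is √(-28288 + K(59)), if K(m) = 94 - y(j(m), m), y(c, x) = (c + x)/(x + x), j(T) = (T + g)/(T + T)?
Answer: 149*I*√17683/118 ≈ 167.91*I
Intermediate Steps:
j(T) = (6 + T)/(2*T) (j(T) = (T + 6)/(T + T) = (6 + T)/((2*T)) = (6 + T)*(1/(2*T)) = (6 + T)/(2*T))
y(c, x) = (c + x)/(2*x) (y(c, x) = (c + x)/((2*x)) = (c + x)*(1/(2*x)) = (c + x)/(2*x))
K(m) = 94 - (m + (6 + m)/(2*m))/(2*m) (K(m) = 94 - ((6 + m)/(2*m) + m)/(2*m) = 94 - (m + (6 + m)/(2*m))/(2*m))
√(-28288 + K(59)) = √(-28288 + (¼)*(-6 - 1*59 + 374*59²)/59²) = √(-28288 + (¼)*(1/3481)*(-6 - 59 + 374*3481)) = √(-28288 + (¼)*(1/3481)*(-6 - 59 + 1301894)) = √(-28288 + (¼)*(1/3481)*1301829) = √(-28288 + 1301829/13924) = √(-392580283/13924) = 149*I*√17683/118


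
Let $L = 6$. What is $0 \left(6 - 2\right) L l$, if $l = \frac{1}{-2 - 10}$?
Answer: $0$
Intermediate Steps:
$l = - \frac{1}{12}$ ($l = \frac{1}{-12} = - \frac{1}{12} \approx -0.083333$)
$0 \left(6 - 2\right) L l = 0 \left(6 - 2\right) 6 \left(- \frac{1}{12}\right) = 0 \cdot 4 \cdot 6 \left(- \frac{1}{12}\right) = 0 \cdot 6 \left(- \frac{1}{12}\right) = 0 \left(- \frac{1}{12}\right) = 0$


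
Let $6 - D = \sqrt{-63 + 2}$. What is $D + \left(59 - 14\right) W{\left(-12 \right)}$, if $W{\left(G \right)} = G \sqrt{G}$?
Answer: $6 - i \sqrt{61} - 1080 i \sqrt{3} \approx 6.0 - 1878.4 i$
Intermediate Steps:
$W{\left(G \right)} = G^{\frac{3}{2}}$
$D = 6 - i \sqrt{61}$ ($D = 6 - \sqrt{-63 + 2} = 6 - \sqrt{-61} = 6 - i \sqrt{61} \approx 6.0 - 7.8102 i$)
$D + \left(59 - 14\right) W{\left(-12 \right)} = \left(6 - i \sqrt{61}\right) + \left(59 - 14\right) \left(-12\right)^{\frac{3}{2}} = \left(6 - i \sqrt{61}\right) + \left(59 - 14\right) \left(- 24 i \sqrt{3}\right) = \left(6 - i \sqrt{61}\right) + 45 \left(- 24 i \sqrt{3}\right) = \left(6 - i \sqrt{61}\right) - 1080 i \sqrt{3} = 6 - i \sqrt{61} - 1080 i \sqrt{3}$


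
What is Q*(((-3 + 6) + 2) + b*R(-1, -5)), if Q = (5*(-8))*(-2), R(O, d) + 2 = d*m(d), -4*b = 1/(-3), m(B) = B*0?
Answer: 1160/3 ≈ 386.67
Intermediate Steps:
m(B) = 0
b = 1/12 (b = -¼/(-3) = -¼*(-⅓) = 1/12 ≈ 0.083333)
R(O, d) = -2 (R(O, d) = -2 + d*0 = -2 + 0 = -2)
Q = 80 (Q = -40*(-2) = 80)
Q*(((-3 + 6) + 2) + b*R(-1, -5)) = 80*(((-3 + 6) + 2) + (1/12)*(-2)) = 80*((3 + 2) - ⅙) = 80*(5 - ⅙) = 80*(29/6) = 1160/3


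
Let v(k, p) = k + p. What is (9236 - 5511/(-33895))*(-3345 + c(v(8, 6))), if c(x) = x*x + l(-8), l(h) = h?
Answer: -988329570767/33895 ≈ -2.9159e+7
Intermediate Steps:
c(x) = -8 + x**2 (c(x) = x*x - 8 = x**2 - 8 = -8 + x**2)
(9236 - 5511/(-33895))*(-3345 + c(v(8, 6))) = (9236 - 5511/(-33895))*(-3345 + (-8 + (8 + 6)**2)) = (9236 - 5511*(-1/33895))*(-3345 + (-8 + 14**2)) = (9236 + 5511/33895)*(-3345 + (-8 + 196)) = 313059731*(-3345 + 188)/33895 = (313059731/33895)*(-3157) = -988329570767/33895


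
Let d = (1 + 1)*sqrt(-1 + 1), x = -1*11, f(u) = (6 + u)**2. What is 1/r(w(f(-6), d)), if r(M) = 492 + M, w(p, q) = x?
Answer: 1/481 ≈ 0.0020790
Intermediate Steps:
x = -11
d = 0 (d = 2*sqrt(0) = 2*0 = 0)
w(p, q) = -11
1/r(w(f(-6), d)) = 1/(492 - 11) = 1/481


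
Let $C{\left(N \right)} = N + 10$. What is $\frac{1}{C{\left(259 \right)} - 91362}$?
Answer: $- \frac{1}{91093} \approx -1.0978 \cdot 10^{-5}$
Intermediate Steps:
$C{\left(N \right)} = 10 + N$
$\frac{1}{C{\left(259 \right)} - 91362} = \frac{1}{\left(10 + 259\right) - 91362} = \frac{1}{269 - 91362} = \frac{1}{-91093} = - \frac{1}{91093}$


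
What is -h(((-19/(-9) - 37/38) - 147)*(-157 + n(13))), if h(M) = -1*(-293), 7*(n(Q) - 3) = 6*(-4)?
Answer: -293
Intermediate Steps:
n(Q) = -3/7 (n(Q) = 3 + (6*(-4))/7 = 3 + (1/7)*(-24) = 3 - 24/7 = -3/7)
h(M) = 293
-h(((-19/(-9) - 37/38) - 147)*(-157 + n(13))) = -1*293 = -293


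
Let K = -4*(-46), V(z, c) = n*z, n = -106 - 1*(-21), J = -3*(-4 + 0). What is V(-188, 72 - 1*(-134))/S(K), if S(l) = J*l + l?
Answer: 3995/598 ≈ 6.6806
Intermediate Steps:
J = 12 (J = -3*(-4) = 12)
n = -85 (n = -106 + 21 = -85)
V(z, c) = -85*z
K = 184
S(l) = 13*l (S(l) = 12*l + l = 13*l)
V(-188, 72 - 1*(-134))/S(K) = (-85*(-188))/((13*184)) = 15980/2392 = 15980*(1/2392) = 3995/598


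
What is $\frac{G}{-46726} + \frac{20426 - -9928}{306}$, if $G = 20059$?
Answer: $\frac{235363825}{2383026} \approx 98.767$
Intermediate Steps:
$\frac{G}{-46726} + \frac{20426 - -9928}{306} = \frac{20059}{-46726} + \frac{20426 - -9928}{306} = 20059 \left(- \frac{1}{46726}\right) + \left(20426 + 9928\right) \frac{1}{306} = - \frac{20059}{46726} + 30354 \cdot \frac{1}{306} = - \frac{20059}{46726} + \frac{5059}{51} = \frac{235363825}{2383026}$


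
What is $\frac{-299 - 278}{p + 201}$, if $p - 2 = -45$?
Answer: $- \frac{577}{158} \approx -3.6519$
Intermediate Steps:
$p = -43$ ($p = 2 - 45 = -43$)
$\frac{-299 - 278}{p + 201} = \frac{-299 - 278}{-43 + 201} = - \frac{577}{158}$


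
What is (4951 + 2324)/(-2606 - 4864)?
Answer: -485/498 ≈ -0.97390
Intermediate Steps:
(4951 + 2324)/(-2606 - 4864) = 7275/(-7470) = 7275*(-1/7470) = -485/498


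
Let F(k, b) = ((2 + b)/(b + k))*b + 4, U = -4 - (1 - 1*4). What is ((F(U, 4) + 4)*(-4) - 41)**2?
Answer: 11025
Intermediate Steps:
U = -1 (U = -4 - (1 - 4) = -4 - 1*(-3) = -4 + 3 = -1)
F(k, b) = 4 + b*(2 + b)/(b + k) (F(k, b) = ((2 + b)/(b + k))*b + 4 = b*(2 + b)/(b + k) + 4 = 4 + b*(2 + b)/(b + k))
((F(U, 4) + 4)*(-4) - 41)**2 = (((4**2 + 4*(-1) + 6*4)/(4 - 1) + 4)*(-4) - 41)**2 = (((16 - 4 + 24)/3 + 4)*(-4) - 41)**2 = (((1/3)*36 + 4)*(-4) - 41)**2 = ((12 + 4)*(-4) - 41)**2 = (16*(-4) - 41)**2 = (-64 - 41)**2 = (-105)**2 = 11025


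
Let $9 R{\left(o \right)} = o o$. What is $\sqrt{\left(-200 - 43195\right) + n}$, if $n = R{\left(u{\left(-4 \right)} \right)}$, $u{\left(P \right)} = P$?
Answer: $\frac{i \sqrt{390539}}{3} \approx 208.31 i$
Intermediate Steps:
$R{\left(o \right)} = \frac{o^{2}}{9}$ ($R{\left(o \right)} = \frac{o o}{9} = \frac{o^{2}}{9}$)
$n = \frac{16}{9}$ ($n = \frac{\left(-4\right)^{2}}{9} = \frac{1}{9} \cdot 16 = \frac{16}{9} \approx 1.7778$)
$\sqrt{\left(-200 - 43195\right) + n} = \sqrt{\left(-200 - 43195\right) + \frac{16}{9}} = \sqrt{-43395 + \frac{16}{9}} = \sqrt{- \frac{390539}{9}} = \frac{i \sqrt{390539}}{3}$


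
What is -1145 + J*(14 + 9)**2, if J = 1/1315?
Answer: -1505146/1315 ≈ -1144.6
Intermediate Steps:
J = 1/1315 ≈ 0.00076046
-1145 + J*(14 + 9)**2 = -1145 + (14 + 9)**2/1315 = -1145 + (1/1315)*23**2 = -1145 + (1/1315)*529 = -1145 + 529/1315 = -1505146/1315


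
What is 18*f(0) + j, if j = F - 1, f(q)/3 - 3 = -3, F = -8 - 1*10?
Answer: -19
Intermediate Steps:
F = -18 (F = -8 - 10 = -18)
f(q) = 0 (f(q) = 9 + 3*(-3) = 9 - 9 = 0)
j = -19 (j = -18 - 1 = -19)
18*f(0) + j = 18*0 - 19 = 0 - 19 = -19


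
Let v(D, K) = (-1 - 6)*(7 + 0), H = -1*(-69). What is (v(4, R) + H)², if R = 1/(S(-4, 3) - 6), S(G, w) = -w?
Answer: 400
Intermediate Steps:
H = 69
R = -⅑ (R = 1/(-1*3 - 6) = 1/(-3 - 6) = 1/(-9) = -⅑ ≈ -0.11111)
v(D, K) = -49 (v(D, K) = -7*7 = -49)
(v(4, R) + H)² = (-49 + 69)² = 20² = 400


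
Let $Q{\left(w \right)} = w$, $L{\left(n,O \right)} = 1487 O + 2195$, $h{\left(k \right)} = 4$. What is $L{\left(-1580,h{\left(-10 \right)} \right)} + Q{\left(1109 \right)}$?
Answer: $9252$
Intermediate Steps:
$L{\left(n,O \right)} = 2195 + 1487 O$
$L{\left(-1580,h{\left(-10 \right)} \right)} + Q{\left(1109 \right)} = \left(2195 + 1487 \cdot 4\right) + 1109 = \left(2195 + 5948\right) + 1109 = 8143 + 1109 = 9252$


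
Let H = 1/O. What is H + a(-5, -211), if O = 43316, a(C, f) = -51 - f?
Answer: 6930561/43316 ≈ 160.00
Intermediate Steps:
H = 1/43316 ≈ 2.3086e-5
H + a(-5, -211) = 1/43316 + (-51 - 1*(-211)) = 1/43316 + (-51 + 211) = 1/43316 + 160 = 6930561/43316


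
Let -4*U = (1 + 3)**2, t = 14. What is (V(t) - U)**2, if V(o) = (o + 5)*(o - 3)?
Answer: 45369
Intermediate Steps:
V(o) = (-3 + o)*(5 + o) (V(o) = (5 + o)*(-3 + o) = (-3 + o)*(5 + o))
U = -4 (U = -(1 + 3)**2/4 = -1/4*4**2 = -1/4*16 = -4)
(V(t) - U)**2 = ((-15 + 14**2 + 2*14) - 1*(-4))**2 = ((-15 + 196 + 28) + 4)**2 = (209 + 4)**2 = 213**2 = 45369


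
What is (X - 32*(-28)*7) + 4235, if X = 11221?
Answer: 21728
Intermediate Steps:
(X - 32*(-28)*7) + 4235 = (11221 - 32*(-28)*7) + 4235 = (11221 + 896*7) + 4235 = (11221 + 6272) + 4235 = 17493 + 4235 = 21728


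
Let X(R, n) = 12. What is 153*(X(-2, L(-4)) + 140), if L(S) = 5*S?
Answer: 23256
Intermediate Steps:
153*(X(-2, L(-4)) + 140) = 153*(12 + 140) = 153*152 = 23256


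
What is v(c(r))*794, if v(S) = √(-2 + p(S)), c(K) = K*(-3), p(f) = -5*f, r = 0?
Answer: 794*I*√2 ≈ 1122.9*I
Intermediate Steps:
c(K) = -3*K
v(S) = √(-2 - 5*S)
v(c(r))*794 = √(-2 - (-15)*0)*794 = √(-2 - 5*0)*794 = √(-2 + 0)*794 = √(-2)*794 = (I*√2)*794 = 794*I*√2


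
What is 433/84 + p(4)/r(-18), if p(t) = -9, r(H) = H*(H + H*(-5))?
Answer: 5203/1008 ≈ 5.1617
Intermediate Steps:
r(H) = -4*H² (r(H) = H*(H - 5*H) = H*(-4*H) = -4*H²)
433/84 + p(4)/r(-18) = 433/84 - 9/((-4*(-18)²)) = 433*(1/84) - 9/((-4*324)) = 433/84 - 9/(-1296) = 433/84 - 9*(-1/1296) = 433/84 + 1/144 = 5203/1008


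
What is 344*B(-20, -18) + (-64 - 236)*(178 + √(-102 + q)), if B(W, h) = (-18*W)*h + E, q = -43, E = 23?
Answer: -2274608 - 300*I*√145 ≈ -2.2746e+6 - 3612.5*I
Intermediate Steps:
B(W, h) = 23 - 18*W*h (B(W, h) = (-18*W)*h + 23 = -18*W*h + 23 = 23 - 18*W*h)
344*B(-20, -18) + (-64 - 236)*(178 + √(-102 + q)) = 344*(23 - 18*(-20)*(-18)) + (-64 - 236)*(178 + √(-102 - 43)) = 344*(23 - 6480) - 300*(178 + √(-145)) = 344*(-6457) - 300*(178 + I*√145) = -2221208 + (-53400 - 300*I*√145) = -2274608 - 300*I*√145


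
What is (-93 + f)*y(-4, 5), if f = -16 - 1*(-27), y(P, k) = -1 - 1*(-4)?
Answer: -246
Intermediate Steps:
y(P, k) = 3 (y(P, k) = -1 + 4 = 3)
f = 11 (f = -16 + 27 = 11)
(-93 + f)*y(-4, 5) = (-93 + 11)*3 = -82*3 = -246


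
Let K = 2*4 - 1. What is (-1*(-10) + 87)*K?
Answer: 679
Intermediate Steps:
K = 7 (K = 8 - 1 = 7)
(-1*(-10) + 87)*K = (-1*(-10) + 87)*7 = (10 + 87)*7 = 97*7 = 679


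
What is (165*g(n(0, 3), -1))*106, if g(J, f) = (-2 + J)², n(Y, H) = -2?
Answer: 279840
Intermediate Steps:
(165*g(n(0, 3), -1))*106 = (165*(-2 - 2)²)*106 = (165*(-4)²)*106 = (165*16)*106 = 2640*106 = 279840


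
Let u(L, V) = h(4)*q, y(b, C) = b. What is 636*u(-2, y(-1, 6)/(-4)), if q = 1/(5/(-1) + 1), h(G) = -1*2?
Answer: 318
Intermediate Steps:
h(G) = -2
q = -¼ (q = 1/(5*(-1) + 1) = 1/(-5 + 1) = 1/(-4) = -¼ ≈ -0.25000)
u(L, V) = ½ (u(L, V) = -2*(-¼) = ½)
636*u(-2, y(-1, 6)/(-4)) = 636*(½) = 318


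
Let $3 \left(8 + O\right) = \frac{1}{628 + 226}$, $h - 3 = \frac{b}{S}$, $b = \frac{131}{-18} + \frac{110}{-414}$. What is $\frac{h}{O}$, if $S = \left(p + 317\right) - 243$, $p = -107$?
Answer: $- \frac{2092727}{5185235} \approx -0.40359$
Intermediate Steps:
$S = -33$ ($S = \left(-107 + 317\right) - 243 = 210 - 243 = -33$)
$b = - \frac{347}{46}$ ($b = 131 \left(- \frac{1}{18}\right) + 110 \left(- \frac{1}{414}\right) = - \frac{131}{18} - \frac{55}{207} = - \frac{347}{46} \approx -7.5435$)
$h = \frac{4901}{1518}$ ($h = 3 - \frac{347}{46 \left(-33\right)} = 3 - - \frac{347}{1518} = 3 + \frac{347}{1518} = \frac{4901}{1518} \approx 3.2286$)
$O = - \frac{20495}{2562}$ ($O = -8 + \frac{1}{3 \left(628 + 226\right)} = -8 + \frac{1}{3 \cdot 854} = -8 + \frac{1}{3} \cdot \frac{1}{854} = -8 + \frac{1}{2562} = - \frac{20495}{2562} \approx -7.9996$)
$\frac{h}{O} = \frac{4901}{1518 \left(- \frac{20495}{2562}\right)} = \frac{4901}{1518} \left(- \frac{2562}{20495}\right) = - \frac{2092727}{5185235}$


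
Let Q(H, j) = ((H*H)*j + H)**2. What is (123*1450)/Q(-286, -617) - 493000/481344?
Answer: -4360073538602622325/4256988311376512712 ≈ -1.0242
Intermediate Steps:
Q(H, j) = (H + j*H**2)**2 (Q(H, j) = (H**2*j + H)**2 = (j*H**2 + H)**2 = (H + j*H**2)**2)
(123*1450)/Q(-286, -617) - 493000/481344 = (123*1450)/(((-286)**2*(1 - 286*(-617))**2)) - 493000/481344 = 178350/((81796*(1 + 176462)**2)) - 493000*1/481344 = 178350/((81796*176463**2)) - 61625/60168 = 178350/((81796*31139190369)) - 61625/60168 = 178350/2547061215422724 - 61625/60168 = 178350*(1/2547061215422724) - 61625/60168 = 29725/424510202570454 - 61625/60168 = -4360073538602622325/4256988311376512712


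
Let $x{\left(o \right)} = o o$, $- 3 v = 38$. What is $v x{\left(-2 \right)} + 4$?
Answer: $- \frac{140}{3} \approx -46.667$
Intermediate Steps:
$v = - \frac{38}{3}$ ($v = \left(- \frac{1}{3}\right) 38 = - \frac{38}{3} \approx -12.667$)
$x{\left(o \right)} = o^{2}$
$v x{\left(-2 \right)} + 4 = - \frac{38 \left(-2\right)^{2}}{3} + 4 = \left(- \frac{38}{3}\right) 4 + 4 = - \frac{152}{3} + 4 = - \frac{140}{3}$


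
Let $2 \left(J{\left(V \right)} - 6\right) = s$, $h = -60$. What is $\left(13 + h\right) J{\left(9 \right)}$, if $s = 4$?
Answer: $-376$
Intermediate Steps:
$J{\left(V \right)} = 8$ ($J{\left(V \right)} = 6 + \frac{1}{2} \cdot 4 = 6 + 2 = 8$)
$\left(13 + h\right) J{\left(9 \right)} = \left(13 - 60\right) 8 = \left(-47\right) 8 = -376$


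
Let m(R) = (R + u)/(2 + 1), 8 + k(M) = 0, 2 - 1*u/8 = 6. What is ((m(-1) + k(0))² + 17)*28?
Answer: 10584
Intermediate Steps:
u = -32 (u = 16 - 8*6 = 16 - 48 = -32)
k(M) = -8 (k(M) = -8 + 0 = -8)
m(R) = -32/3 + R/3 (m(R) = (R - 32)/(2 + 1) = (-32 + R)/3 = (-32 + R)*(⅓) = -32/3 + R/3)
((m(-1) + k(0))² + 17)*28 = (((-32/3 + (⅓)*(-1)) - 8)² + 17)*28 = (((-32/3 - ⅓) - 8)² + 17)*28 = ((-11 - 8)² + 17)*28 = ((-19)² + 17)*28 = (361 + 17)*28 = 378*28 = 10584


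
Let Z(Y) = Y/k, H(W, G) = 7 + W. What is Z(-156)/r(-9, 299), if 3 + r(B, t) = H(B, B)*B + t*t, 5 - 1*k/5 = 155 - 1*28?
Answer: 39/13635940 ≈ 2.8601e-6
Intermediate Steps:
k = -610 (k = 25 - 5*(155 - 1*28) = 25 - 5*(155 - 28) = 25 - 5*127 = 25 - 635 = -610)
r(B, t) = -3 + t² + B*(7 + B) (r(B, t) = -3 + ((7 + B)*B + t*t) = -3 + (B*(7 + B) + t²) = -3 + (t² + B*(7 + B)) = -3 + t² + B*(7 + B))
Z(Y) = -Y/610 (Z(Y) = Y/(-610) = Y*(-1/610) = -Y/610)
Z(-156)/r(-9, 299) = (-1/610*(-156))/(-3 + 299² - 9*(7 - 9)) = 78/(305*(-3 + 89401 - 9*(-2))) = 78/(305*(-3 + 89401 + 18)) = (78/305)/89416 = (78/305)*(1/89416) = 39/13635940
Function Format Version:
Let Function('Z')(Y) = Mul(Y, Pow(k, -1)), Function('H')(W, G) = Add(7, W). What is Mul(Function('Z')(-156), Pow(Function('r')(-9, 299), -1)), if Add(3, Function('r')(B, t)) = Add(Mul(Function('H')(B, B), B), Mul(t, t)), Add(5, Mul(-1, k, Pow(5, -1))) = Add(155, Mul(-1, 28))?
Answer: Rational(39, 13635940) ≈ 2.8601e-6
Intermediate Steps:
k = -610 (k = Add(25, Mul(-5, Add(155, Mul(-1, 28)))) = Add(25, Mul(-5, Add(155, -28))) = Add(25, Mul(-5, 127)) = Add(25, -635) = -610)
Function('r')(B, t) = Add(-3, Pow(t, 2), Mul(B, Add(7, B))) (Function('r')(B, t) = Add(-3, Add(Mul(Add(7, B), B), Mul(t, t))) = Add(-3, Add(Mul(B, Add(7, B)), Pow(t, 2))) = Add(-3, Add(Pow(t, 2), Mul(B, Add(7, B)))) = Add(-3, Pow(t, 2), Mul(B, Add(7, B))))
Function('Z')(Y) = Mul(Rational(-1, 610), Y) (Function('Z')(Y) = Mul(Y, Pow(-610, -1)) = Mul(Y, Rational(-1, 610)) = Mul(Rational(-1, 610), Y))
Mul(Function('Z')(-156), Pow(Function('r')(-9, 299), -1)) = Mul(Mul(Rational(-1, 610), -156), Pow(Add(-3, Pow(299, 2), Mul(-9, Add(7, -9))), -1)) = Mul(Rational(78, 305), Pow(Add(-3, 89401, Mul(-9, -2)), -1)) = Mul(Rational(78, 305), Pow(Add(-3, 89401, 18), -1)) = Mul(Rational(78, 305), Pow(89416, -1)) = Mul(Rational(78, 305), Rational(1, 89416)) = Rational(39, 13635940)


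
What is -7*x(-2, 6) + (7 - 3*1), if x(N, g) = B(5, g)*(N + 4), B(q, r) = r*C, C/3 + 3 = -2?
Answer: 1264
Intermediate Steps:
C = -15 (C = -9 + 3*(-2) = -9 - 6 = -15)
B(q, r) = -15*r (B(q, r) = r*(-15) = -15*r)
x(N, g) = -15*g*(4 + N) (x(N, g) = (-15*g)*(N + 4) = (-15*g)*(4 + N) = -15*g*(4 + N))
-7*x(-2, 6) + (7 - 3*1) = -(-105)*6*(4 - 2) + (7 - 3*1) = -(-105)*6*2 + (7 - 3) = -7*(-180) + 4 = 1260 + 4 = 1264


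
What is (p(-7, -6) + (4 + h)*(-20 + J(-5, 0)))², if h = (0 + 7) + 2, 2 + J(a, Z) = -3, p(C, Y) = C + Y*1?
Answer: 114244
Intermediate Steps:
p(C, Y) = C + Y
J(a, Z) = -5 (J(a, Z) = -2 - 3 = -5)
h = 9 (h = 7 + 2 = 9)
(p(-7, -6) + (4 + h)*(-20 + J(-5, 0)))² = ((-7 - 6) + (4 + 9)*(-20 - 5))² = (-13 + 13*(-25))² = (-13 - 325)² = (-338)² = 114244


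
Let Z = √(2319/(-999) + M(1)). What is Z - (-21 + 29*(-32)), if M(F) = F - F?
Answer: 949 + I*√28601/111 ≈ 949.0 + 1.5236*I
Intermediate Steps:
M(F) = 0
Z = I*√28601/111 (Z = √(2319/(-999) + 0) = √(2319*(-1/999) + 0) = √(-773/333 + 0) = √(-773/333) = I*√28601/111 ≈ 1.5236*I)
Z - (-21 + 29*(-32)) = I*√28601/111 - (-21 + 29*(-32)) = I*√28601/111 - (-21 - 928) = I*√28601/111 - 1*(-949) = I*√28601/111 + 949 = 949 + I*√28601/111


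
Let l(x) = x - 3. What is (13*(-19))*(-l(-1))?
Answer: -988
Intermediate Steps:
l(x) = -3 + x
(13*(-19))*(-l(-1)) = (13*(-19))*(-(-3 - 1)) = -(-247)*(-4) = -247*4 = -988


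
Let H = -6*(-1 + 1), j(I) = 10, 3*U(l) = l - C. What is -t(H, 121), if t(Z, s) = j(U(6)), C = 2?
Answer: -10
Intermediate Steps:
U(l) = -⅔ + l/3 (U(l) = (l - 1*2)/3 = (l - 2)/3 = (-2 + l)/3 = -⅔ + l/3)
H = 0 (H = -6*0 = 0)
t(Z, s) = 10
-t(H, 121) = -1*10 = -10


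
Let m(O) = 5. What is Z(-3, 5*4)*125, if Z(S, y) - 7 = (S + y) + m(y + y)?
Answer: 3625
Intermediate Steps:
Z(S, y) = 12 + S + y (Z(S, y) = 7 + ((S + y) + 5) = 7 + (5 + S + y) = 12 + S + y)
Z(-3, 5*4)*125 = (12 - 3 + 5*4)*125 = (12 - 3 + 20)*125 = 29*125 = 3625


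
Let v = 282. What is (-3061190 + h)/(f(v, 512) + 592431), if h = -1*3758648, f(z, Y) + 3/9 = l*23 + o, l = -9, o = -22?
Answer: -20459514/1776605 ≈ -11.516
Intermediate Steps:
f(z, Y) = -688/3 (f(z, Y) = -⅓ + (-9*23 - 22) = -⅓ + (-207 - 22) = -⅓ - 229 = -688/3)
h = -3758648
(-3061190 + h)/(f(v, 512) + 592431) = (-3061190 - 3758648)/(-688/3 + 592431) = -6819838/1776605/3 = -6819838*3/1776605 = -20459514/1776605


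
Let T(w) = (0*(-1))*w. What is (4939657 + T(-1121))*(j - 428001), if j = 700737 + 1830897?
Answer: 10391225473881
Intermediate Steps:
j = 2531634
T(w) = 0 (T(w) = 0*w = 0)
(4939657 + T(-1121))*(j - 428001) = (4939657 + 0)*(2531634 - 428001) = 4939657*2103633 = 10391225473881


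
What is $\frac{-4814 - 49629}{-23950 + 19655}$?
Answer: $\frac{54443}{4295} \approx 12.676$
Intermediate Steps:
$\frac{-4814 - 49629}{-23950 + 19655} = - \frac{54443}{-4295} = \left(-54443\right) \left(- \frac{1}{4295}\right) = \frac{54443}{4295}$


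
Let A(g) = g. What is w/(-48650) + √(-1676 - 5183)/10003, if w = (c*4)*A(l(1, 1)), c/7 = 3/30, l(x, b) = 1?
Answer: -1/17375 + 19*I*√19/10003 ≈ -5.7554e-5 + 0.0082794*I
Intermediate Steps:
c = 7/10 (c = 7*(3/30) = 7*(3*(1/30)) = 7*(⅒) = 7/10 ≈ 0.70000)
w = 14/5 (w = ((7/10)*4)*1 = (14/5)*1 = 14/5 ≈ 2.8000)
w/(-48650) + √(-1676 - 5183)/10003 = (14/5)/(-48650) + √(-1676 - 5183)/10003 = (14/5)*(-1/48650) + √(-6859)*(1/10003) = -1/17375 + (19*I*√19)*(1/10003) = -1/17375 + 19*I*√19/10003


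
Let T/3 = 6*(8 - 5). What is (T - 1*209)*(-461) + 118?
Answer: 71573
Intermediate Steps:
T = 54 (T = 3*(6*(8 - 5)) = 3*(6*3) = 3*18 = 54)
(T - 1*209)*(-461) + 118 = (54 - 1*209)*(-461) + 118 = (54 - 209)*(-461) + 118 = -155*(-461) + 118 = 71455 + 118 = 71573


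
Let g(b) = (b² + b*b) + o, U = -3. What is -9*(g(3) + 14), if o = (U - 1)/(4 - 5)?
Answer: -324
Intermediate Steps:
o = 4 (o = (-3 - 1)/(4 - 5) = -4/(-1) = -4*(-1) = 4)
g(b) = 4 + 2*b² (g(b) = (b² + b*b) + 4 = (b² + b²) + 4 = 2*b² + 4 = 4 + 2*b²)
-9*(g(3) + 14) = -9*((4 + 2*3²) + 14) = -9*((4 + 2*9) + 14) = -9*((4 + 18) + 14) = -9*(22 + 14) = -9*36 = -324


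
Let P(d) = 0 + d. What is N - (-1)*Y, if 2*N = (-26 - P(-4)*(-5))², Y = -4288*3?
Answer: -11806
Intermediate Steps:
P(d) = d
Y = -12864
N = 1058 (N = (-26 - 1*(-4)*(-5))²/2 = (-26 + 4*(-5))²/2 = (-26 - 20)²/2 = (½)*(-46)² = (½)*2116 = 1058)
N - (-1)*Y = 1058 - (-1)*(-12864) = 1058 - 1*12864 = 1058 - 12864 = -11806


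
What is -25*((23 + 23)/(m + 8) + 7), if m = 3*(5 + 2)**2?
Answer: -5655/31 ≈ -182.42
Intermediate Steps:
m = 147 (m = 3*7**2 = 3*49 = 147)
-25*((23 + 23)/(m + 8) + 7) = -25*((23 + 23)/(147 + 8) + 7) = -25*(46/155 + 7) = -25*1131/155 = -5655/31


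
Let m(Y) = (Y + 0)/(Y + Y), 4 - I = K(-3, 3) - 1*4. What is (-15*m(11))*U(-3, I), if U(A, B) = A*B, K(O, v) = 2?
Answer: 135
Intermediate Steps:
I = 6 (I = 4 - (2 - 1*4) = 4 - (2 - 4) = 4 - 1*(-2) = 4 + 2 = 6)
m(Y) = 1/2 (m(Y) = Y/((2*Y)) = Y*(1/(2*Y)) = 1/2)
(-15*m(11))*U(-3, I) = (-15*1/2)*(-3*6) = -15/2*(-18) = 135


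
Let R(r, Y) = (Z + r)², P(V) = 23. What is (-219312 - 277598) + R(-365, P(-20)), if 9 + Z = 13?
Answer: -366589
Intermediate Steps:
Z = 4 (Z = -9 + 13 = 4)
R(r, Y) = (4 + r)²
(-219312 - 277598) + R(-365, P(-20)) = (-219312 - 277598) + (4 - 365)² = -496910 + (-361)² = -496910 + 130321 = -366589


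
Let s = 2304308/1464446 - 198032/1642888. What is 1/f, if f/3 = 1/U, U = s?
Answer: 218482049452/451110142509 ≈ 0.48432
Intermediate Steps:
s = 218482049452/150370047503 (s = 2304308*(1/1464446) - 198032*1/1642888 = 1152154/732223 - 24754/205361 = 218482049452/150370047503 ≈ 1.4530)
U = 218482049452/150370047503 ≈ 1.4530
f = 451110142509/218482049452 (f = 3/(218482049452/150370047503) = 3*(150370047503/218482049452) = 451110142509/218482049452 ≈ 2.0647)
1/f = 1/(451110142509/218482049452) = 218482049452/451110142509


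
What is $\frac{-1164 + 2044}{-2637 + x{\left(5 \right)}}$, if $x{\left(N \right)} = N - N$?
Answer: $- \frac{880}{2637} \approx -0.33371$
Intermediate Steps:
$x{\left(N \right)} = 0$
$\frac{-1164 + 2044}{-2637 + x{\left(5 \right)}} = \frac{-1164 + 2044}{-2637 + 0} = \frac{880}{-2637} = 880 \left(- \frac{1}{2637}\right) = - \frac{880}{2637}$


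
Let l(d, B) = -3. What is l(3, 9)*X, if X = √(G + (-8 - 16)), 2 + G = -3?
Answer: -3*I*√29 ≈ -16.155*I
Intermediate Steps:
G = -5 (G = -2 - 3 = -5)
X = I*√29 (X = √(-5 + (-8 - 16)) = √(-5 - 24) = √(-29) = I*√29 ≈ 5.3852*I)
l(3, 9)*X = -3*I*√29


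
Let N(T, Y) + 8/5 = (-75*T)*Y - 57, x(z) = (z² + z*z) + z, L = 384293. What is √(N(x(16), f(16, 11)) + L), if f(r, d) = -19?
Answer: 2*√7103965/5 ≈ 1066.1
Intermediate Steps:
x(z) = z + 2*z² (x(z) = (z² + z²) + z = 2*z² + z = z + 2*z²)
N(T, Y) = -293/5 - 75*T*Y (N(T, Y) = -8/5 + ((-75*T)*Y - 57) = -8/5 + (-75*T*Y - 57) = -8/5 + (-57 - 75*T*Y) = -293/5 - 75*T*Y)
√(N(x(16), f(16, 11)) + L) = √((-293/5 - 75*16*(1 + 2*16)*(-19)) + 384293) = √((-293/5 - 75*16*(1 + 32)*(-19)) + 384293) = √((-293/5 - 75*16*33*(-19)) + 384293) = √((-293/5 - 75*528*(-19)) + 384293) = √((-293/5 + 752400) + 384293) = √(3761707/5 + 384293) = √(5683172/5) = 2*√7103965/5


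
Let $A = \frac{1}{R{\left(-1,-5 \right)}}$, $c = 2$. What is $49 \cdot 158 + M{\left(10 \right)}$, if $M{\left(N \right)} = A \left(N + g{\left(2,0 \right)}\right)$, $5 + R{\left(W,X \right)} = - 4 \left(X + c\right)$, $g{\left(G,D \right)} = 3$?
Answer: $\frac{54207}{7} \approx 7743.9$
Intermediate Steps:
$R{\left(W,X \right)} = -13 - 4 X$ ($R{\left(W,X \right)} = -5 - 4 \left(X + 2\right) = -5 - 4 \left(2 + X\right) = -5 - \left(8 + 4 X\right) = -13 - 4 X$)
$A = \frac{1}{7}$ ($A = \frac{1}{-13 - -20} = \frac{1}{-13 + 20} = \frac{1}{7} \approx 0.14286$)
$M{\left(N \right)} = \frac{3}{7} + \frac{N}{7}$ ($M{\left(N \right)} = \frac{N + 3}{7} = \frac{3 + N}{7} = \frac{3}{7} + \frac{N}{7}$)
$49 \cdot 158 + M{\left(10 \right)} = 49 \cdot 158 + \left(\frac{3}{7} + \frac{1}{7} \cdot 10\right) = 7742 + \left(\frac{3}{7} + \frac{10}{7}\right) = 7742 + \frac{13}{7} = \frac{54207}{7}$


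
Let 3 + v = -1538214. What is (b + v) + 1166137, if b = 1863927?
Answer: 1491847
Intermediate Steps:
v = -1538217 (v = -3 - 1538214 = -1538217)
(b + v) + 1166137 = (1863927 - 1538217) + 1166137 = 325710 + 1166137 = 1491847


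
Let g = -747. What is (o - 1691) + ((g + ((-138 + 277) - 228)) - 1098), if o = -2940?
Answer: -6565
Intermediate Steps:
(o - 1691) + ((g + ((-138 + 277) - 228)) - 1098) = (-2940 - 1691) + ((-747 + ((-138 + 277) - 228)) - 1098) = -4631 + ((-747 + (139 - 228)) - 1098) = -4631 + ((-747 - 89) - 1098) = -4631 + (-836 - 1098) = -4631 - 1934 = -6565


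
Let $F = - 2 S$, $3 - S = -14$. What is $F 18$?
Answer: $-612$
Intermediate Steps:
$S = 17$ ($S = 3 - -14 = 3 + 14 = 17$)
$F = -34$ ($F = \left(-2\right) 17 = -34$)
$F 18 = \left(-34\right) 18 = -612$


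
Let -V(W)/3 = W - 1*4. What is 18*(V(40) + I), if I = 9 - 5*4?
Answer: -2142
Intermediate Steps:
V(W) = 12 - 3*W (V(W) = -3*(W - 1*4) = -3*(W - 4) = -3*(-4 + W) = 12 - 3*W)
I = -11 (I = 9 - 20 = -11)
18*(V(40) + I) = 18*((12 - 3*40) - 11) = 18*((12 - 120) - 11) = 18*(-108 - 11) = 18*(-119) = -2142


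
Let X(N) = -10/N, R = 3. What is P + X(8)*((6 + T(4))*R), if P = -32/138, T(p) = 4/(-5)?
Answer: -2723/138 ≈ -19.732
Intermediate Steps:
T(p) = -⅘ (T(p) = 4*(-⅕) = -⅘)
P = -16/69 (P = -32*1/138 = -16/69 ≈ -0.23188)
P + X(8)*((6 + T(4))*R) = -16/69 + (-10/8)*((6 - ⅘)*3) = -16/69 + (-10*⅛)*((26/5)*3) = -16/69 - 5/4*78/5 = -16/69 - 39/2 = -2723/138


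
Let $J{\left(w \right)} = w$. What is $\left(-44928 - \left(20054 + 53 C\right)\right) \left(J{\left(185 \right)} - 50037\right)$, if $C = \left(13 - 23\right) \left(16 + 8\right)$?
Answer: $2605365224$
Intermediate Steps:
$C = -240$ ($C = \left(-10\right) 24 = -240$)
$\left(-44928 - \left(20054 + 53 C\right)\right) \left(J{\left(185 \right)} - 50037\right) = \left(-44928 - \left(20054 - 12720\right)\right) \left(185 - 50037\right) = \left(-44928 - 7334\right) \left(-49852\right) = \left(-52262\right) \left(-49852\right) = 2605365224$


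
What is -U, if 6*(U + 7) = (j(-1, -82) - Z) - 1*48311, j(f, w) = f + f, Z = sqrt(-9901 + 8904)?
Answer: 48355/6 + I*sqrt(997)/6 ≈ 8059.2 + 5.2626*I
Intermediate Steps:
Z = I*sqrt(997) (Z = sqrt(-997) = I*sqrt(997) ≈ 31.575*I)
j(f, w) = 2*f
U = -48355/6 - I*sqrt(997)/6 (U = -7 + ((2*(-1) - I*sqrt(997)) - 1*48311)/6 = -7 + ((-2 - I*sqrt(997)) - 48311)/6 = -7 + (-48313 - I*sqrt(997))/6 = -7 + (-48313/6 - I*sqrt(997)/6) = -48355/6 - I*sqrt(997)/6 ≈ -8059.2 - 5.2626*I)
-U = -(-48355/6 - I*sqrt(997)/6) = 48355/6 + I*sqrt(997)/6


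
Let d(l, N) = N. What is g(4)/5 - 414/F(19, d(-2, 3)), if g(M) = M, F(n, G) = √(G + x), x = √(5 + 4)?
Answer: ⅘ - 69*√6 ≈ -168.21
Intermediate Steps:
x = 3 (x = √9 = 3)
F(n, G) = √(3 + G) (F(n, G) = √(G + 3) = √(3 + G))
g(4)/5 - 414/F(19, d(-2, 3)) = 4/5 - 414/√(3 + 3) = 4*(⅕) - 414*√6/6 = ⅘ - 69*√6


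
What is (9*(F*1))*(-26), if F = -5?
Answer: 1170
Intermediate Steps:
(9*(F*1))*(-26) = (9*(-5*1))*(-26) = (9*(-5))*(-26) = -45*(-26) = 1170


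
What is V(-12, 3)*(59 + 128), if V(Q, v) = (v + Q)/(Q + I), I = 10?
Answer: 1683/2 ≈ 841.50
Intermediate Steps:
V(Q, v) = (Q + v)/(10 + Q) (V(Q, v) = (v + Q)/(Q + 10) = (Q + v)/(10 + Q))
V(-12, 3)*(59 + 128) = ((-12 + 3)/(10 - 12))*(59 + 128) = (-9/(-2))*187 = -½*(-9)*187 = (9/2)*187 = 1683/2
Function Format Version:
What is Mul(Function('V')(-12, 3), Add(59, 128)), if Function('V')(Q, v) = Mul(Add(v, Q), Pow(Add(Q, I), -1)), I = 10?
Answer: Rational(1683, 2) ≈ 841.50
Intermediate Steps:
Function('V')(Q, v) = Mul(Pow(Add(10, Q), -1), Add(Q, v)) (Function('V')(Q, v) = Mul(Add(v, Q), Pow(Add(Q, 10), -1)) = Mul(Add(Q, v), Pow(Add(10, Q), -1)) = Mul(Pow(Add(10, Q), -1), Add(Q, v)))
Mul(Function('V')(-12, 3), Add(59, 128)) = Mul(Mul(Pow(Add(10, -12), -1), Add(-12, 3)), Add(59, 128)) = Mul(Mul(Pow(-2, -1), -9), 187) = Mul(Mul(Rational(-1, 2), -9), 187) = Mul(Rational(9, 2), 187) = Rational(1683, 2)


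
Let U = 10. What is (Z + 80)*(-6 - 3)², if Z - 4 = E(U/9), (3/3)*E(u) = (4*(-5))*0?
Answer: 6804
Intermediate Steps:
E(u) = 0 (E(u) = (4*(-5))*0 = -20*0 = 0)
Z = 4 (Z = 4 + 0 = 4)
(Z + 80)*(-6 - 3)² = (4 + 80)*(-6 - 3)² = 84*(-9)² = 84*81 = 6804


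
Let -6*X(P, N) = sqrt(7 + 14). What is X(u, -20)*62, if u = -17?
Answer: -31*sqrt(21)/3 ≈ -47.353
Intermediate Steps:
X(P, N) = -sqrt(21)/6 (X(P, N) = -sqrt(7 + 14)/6 = -sqrt(21)/6)
X(u, -20)*62 = -sqrt(21)/6*62 = -31*sqrt(21)/3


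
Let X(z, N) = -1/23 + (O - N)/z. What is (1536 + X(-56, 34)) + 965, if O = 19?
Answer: 3221577/1288 ≈ 2501.2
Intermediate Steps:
X(z, N) = -1/23 + (19 - N)/z
(1536 + X(-56, 34)) + 965 = (1536 + (19 - 1*34 - 1/23*(-56))/(-56)) + 965 = (1536 - (19 - 34 + 56/23)/56) + 965 = (1536 - 1/56*(-289/23)) + 965 = (1536 + 289/1288) + 965 = 1978657/1288 + 965 = 3221577/1288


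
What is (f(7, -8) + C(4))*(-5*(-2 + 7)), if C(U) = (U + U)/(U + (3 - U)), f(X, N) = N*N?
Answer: -5000/3 ≈ -1666.7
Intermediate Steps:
f(X, N) = N²
C(U) = 2*U/3 (C(U) = (2*U)/3 = (2*U)*(⅓) = 2*U/3)
(f(7, -8) + C(4))*(-5*(-2 + 7)) = ((-8)² + (⅔)*4)*(-5*(-2 + 7)) = (64 + 8/3)*(-5*5) = (200/3)*(-25) = -5000/3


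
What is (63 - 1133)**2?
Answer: 1144900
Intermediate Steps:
(63 - 1133)**2 = (-1070)**2 = 1144900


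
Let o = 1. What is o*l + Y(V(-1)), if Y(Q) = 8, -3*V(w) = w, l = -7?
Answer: 1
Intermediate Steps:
V(w) = -w/3
o*l + Y(V(-1)) = 1*(-7) + 8 = -7 + 8 = 1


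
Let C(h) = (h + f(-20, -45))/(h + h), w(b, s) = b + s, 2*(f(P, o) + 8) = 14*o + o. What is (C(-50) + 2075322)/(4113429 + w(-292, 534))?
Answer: 415065191/822734200 ≈ 0.50449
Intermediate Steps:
f(P, o) = -8 + 15*o/2 (f(P, o) = -8 + (14*o + o)/2 = -8 + (15*o)/2 = -8 + 15*o/2)
C(h) = (-691/2 + h)/(2*h) (C(h) = (h + (-8 + (15/2)*(-45)))/(h + h) = (h + (-8 - 675/2))/((2*h)) = (h - 691/2)*(1/(2*h)) = (-691/2 + h)*(1/(2*h)) = (-691/2 + h)/(2*h))
(C(-50) + 2075322)/(4113429 + w(-292, 534)) = ((¼)*(-691 + 2*(-50))/(-50) + 2075322)/(4113429 + (-292 + 534)) = ((¼)*(-1/50)*(-691 - 100) + 2075322)/(4113429 + 242) = ((¼)*(-1/50)*(-791) + 2075322)/4113671 = (791/200 + 2075322)*(1/4113671) = (415065191/200)*(1/4113671) = 415065191/822734200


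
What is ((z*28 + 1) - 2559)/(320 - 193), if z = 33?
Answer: -1634/127 ≈ -12.866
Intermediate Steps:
((z*28 + 1) - 2559)/(320 - 193) = ((33*28 + 1) - 2559)/(320 - 193) = ((924 + 1) - 2559)/127 = (925 - 2559)*(1/127) = -1634*1/127 = -1634/127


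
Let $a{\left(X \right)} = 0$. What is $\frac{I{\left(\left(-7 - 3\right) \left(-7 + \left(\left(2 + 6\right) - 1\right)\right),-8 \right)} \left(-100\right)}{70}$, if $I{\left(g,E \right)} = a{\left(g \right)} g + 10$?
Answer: $- \frac{100}{7} \approx -14.286$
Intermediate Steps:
$I{\left(g,E \right)} = 10$ ($I{\left(g,E \right)} = 0 g + 10 = 0 + 10 = 10$)
$\frac{I{\left(\left(-7 - 3\right) \left(-7 + \left(\left(2 + 6\right) - 1\right)\right),-8 \right)} \left(-100\right)}{70} = \frac{10 \left(-100\right)}{70} = \left(-1000\right) \frac{1}{70} = - \frac{100}{7}$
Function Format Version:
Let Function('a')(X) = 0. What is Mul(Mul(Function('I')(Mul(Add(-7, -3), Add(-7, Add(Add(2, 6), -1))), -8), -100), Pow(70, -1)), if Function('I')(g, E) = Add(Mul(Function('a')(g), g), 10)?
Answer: Rational(-100, 7) ≈ -14.286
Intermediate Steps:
Function('I')(g, E) = 10 (Function('I')(g, E) = Add(Mul(0, g), 10) = Add(0, 10) = 10)
Mul(Mul(Function('I')(Mul(Add(-7, -3), Add(-7, Add(Add(2, 6), -1))), -8), -100), Pow(70, -1)) = Mul(Mul(10, -100), Pow(70, -1)) = Mul(-1000, Rational(1, 70)) = Rational(-100, 7)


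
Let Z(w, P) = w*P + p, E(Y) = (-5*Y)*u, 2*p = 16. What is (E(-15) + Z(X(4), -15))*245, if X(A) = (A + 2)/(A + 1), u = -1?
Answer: -20825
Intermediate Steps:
X(A) = (2 + A)/(1 + A)
p = 8 (p = (1/2)*16 = 8)
E(Y) = 5*Y (E(Y) = -5*Y*(-1) = 5*Y)
Z(w, P) = 8 + P*w (Z(w, P) = w*P + 8 = P*w + 8 = 8 + P*w)
(E(-15) + Z(X(4), -15))*245 = (5*(-15) + (8 - 15*(2 + 4)/(1 + 4)))*245 = (-75 + (8 - 15*6/5))*245 = (-75 + (8 - 18))*245 = (-75 - 10)*245 = -85*245 = -20825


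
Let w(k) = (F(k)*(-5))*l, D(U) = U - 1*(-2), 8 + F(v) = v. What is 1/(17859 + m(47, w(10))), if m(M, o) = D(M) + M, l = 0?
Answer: 1/17955 ≈ 5.5695e-5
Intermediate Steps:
F(v) = -8 + v
D(U) = 2 + U (D(U) = U + 2 = 2 + U)
w(k) = 0 (w(k) = ((-8 + k)*(-5))*0 = (40 - 5*k)*0 = 0)
m(M, o) = 2 + 2*M (m(M, o) = (2 + M) + M = 2 + 2*M)
1/(17859 + m(47, w(10))) = 1/(17859 + (2 + 2*47)) = 1/(17859 + (2 + 94)) = 1/(17859 + 96) = 1/17955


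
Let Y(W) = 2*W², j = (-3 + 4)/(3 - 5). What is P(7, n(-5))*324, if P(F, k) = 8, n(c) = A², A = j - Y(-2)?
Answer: 2592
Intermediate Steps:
j = -½ (j = 1/(-2) = 1*(-½) = -½ ≈ -0.50000)
A = -17/2 (A = -½ - 2*(-2)² = -½ - 2*4 = -½ - 1*8 = -½ - 8 = -17/2 ≈ -8.5000)
n(c) = 289/4 (n(c) = (-17/2)² = 289/4)
P(7, n(-5))*324 = 8*324 = 2592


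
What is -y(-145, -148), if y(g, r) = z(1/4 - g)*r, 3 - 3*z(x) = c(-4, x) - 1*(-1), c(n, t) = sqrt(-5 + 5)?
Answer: 296/3 ≈ 98.667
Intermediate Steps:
c(n, t) = 0 (c(n, t) = sqrt(0) = 0)
z(x) = 2/3 (z(x) = 1 - (0 - 1*(-1))/3 = 1 - (0 + 1)/3 = 1 - 1/3*1 = 1 - 1/3 = 2/3)
y(g, r) = 2*r/3
-y(-145, -148) = -2*(-148)/3 = -1*(-296/3) = 296/3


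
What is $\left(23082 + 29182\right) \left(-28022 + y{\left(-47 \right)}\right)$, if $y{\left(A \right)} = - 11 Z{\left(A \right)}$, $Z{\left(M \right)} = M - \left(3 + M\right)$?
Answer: $-1462817096$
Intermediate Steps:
$Z{\left(M \right)} = -3$
$y{\left(A \right)} = 33$ ($y{\left(A \right)} = \left(-11\right) \left(-3\right) = 33$)
$\left(23082 + 29182\right) \left(-28022 + y{\left(-47 \right)}\right) = \left(23082 + 29182\right) \left(-28022 + 33\right) = 52264 \left(-27989\right) = -1462817096$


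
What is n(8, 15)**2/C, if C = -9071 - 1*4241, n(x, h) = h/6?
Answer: -25/53248 ≈ -0.00046950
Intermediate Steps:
n(x, h) = h/6 (n(x, h) = h*(1/6) = h/6)
C = -13312 (C = -9071 - 4241 = -13312)
n(8, 15)**2/C = ((1/6)*15)**2/(-13312) = (5/2)**2*(-1/13312) = (25/4)*(-1/13312) = -25/53248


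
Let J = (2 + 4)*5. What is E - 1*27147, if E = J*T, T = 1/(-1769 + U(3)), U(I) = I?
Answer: -23970816/883 ≈ -27147.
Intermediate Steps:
T = -1/1766 (T = 1/(-1769 + 3) = 1/(-1766) = -1/1766 ≈ -0.00056625)
J = 30 (J = 6*5 = 30)
E = -15/883 (E = 30*(-1/1766) = -15/883 ≈ -0.016988)
E - 1*27147 = -15/883 - 1*27147 = -15/883 - 27147 = -23970816/883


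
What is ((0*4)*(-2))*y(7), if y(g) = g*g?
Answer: 0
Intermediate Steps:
y(g) = g²
((0*4)*(-2))*y(7) = ((0*4)*(-2))*7² = (0*(-2))*49 = 0*49 = 0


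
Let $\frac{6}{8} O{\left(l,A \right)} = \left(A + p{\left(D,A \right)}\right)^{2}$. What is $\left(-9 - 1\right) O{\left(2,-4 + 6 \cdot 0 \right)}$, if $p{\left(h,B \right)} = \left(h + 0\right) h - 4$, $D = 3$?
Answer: $- \frac{40}{3} \approx -13.333$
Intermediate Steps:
$p{\left(h,B \right)} = -4 + h^{2}$ ($p{\left(h,B \right)} = h h - 4 = h^{2} - 4 = -4 + h^{2}$)
$O{\left(l,A \right)} = \frac{4 \left(5 + A\right)^{2}}{3}$ ($O{\left(l,A \right)} = \frac{4 \left(A - \left(4 - 3^{2}\right)\right)^{2}}{3} = \frac{4 \left(A + \left(-4 + 9\right)\right)^{2}}{3} = \frac{4 \left(A + 5\right)^{2}}{3} = \frac{4 \left(5 + A\right)^{2}}{3}$)
$\left(-9 - 1\right) O{\left(2,-4 + 6 \cdot 0 \right)} = \left(-9 - 1\right) \frac{4 \left(5 + \left(-4 + 6 \cdot 0\right)\right)^{2}}{3} = \left(-9 - 1\right) \frac{4 \left(5 + \left(-4 + 0\right)\right)^{2}}{3} = - 10 \frac{4 \left(5 - 4\right)^{2}}{3} = - 10 \frac{4 \cdot 1^{2}}{3} = - 10 \cdot \frac{4}{3} \cdot 1 = \left(-10\right) \frac{4}{3} = - \frac{40}{3}$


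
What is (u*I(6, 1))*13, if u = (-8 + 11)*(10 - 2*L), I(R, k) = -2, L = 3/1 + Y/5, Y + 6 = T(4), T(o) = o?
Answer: -1872/5 ≈ -374.40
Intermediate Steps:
Y = -2 (Y = -6 + 4 = -2)
L = 13/5 (L = 3/1 - 2/5 = 3*1 - 2*1/5 = 3 - 2/5 = 13/5 ≈ 2.6000)
u = 72/5 (u = (-8 + 11)*(10 - 2*13/5) = 3*(10 - 26/5) = 3*(24/5) = 72/5 ≈ 14.400)
(u*I(6, 1))*13 = ((72/5)*(-2))*13 = -144/5*13 = -1872/5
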